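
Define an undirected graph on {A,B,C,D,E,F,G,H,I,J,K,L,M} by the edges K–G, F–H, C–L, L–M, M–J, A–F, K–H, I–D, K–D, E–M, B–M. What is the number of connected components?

Component: {B, C, E, J, L, M}
Component: {A, D, F, G, H, I, K}

2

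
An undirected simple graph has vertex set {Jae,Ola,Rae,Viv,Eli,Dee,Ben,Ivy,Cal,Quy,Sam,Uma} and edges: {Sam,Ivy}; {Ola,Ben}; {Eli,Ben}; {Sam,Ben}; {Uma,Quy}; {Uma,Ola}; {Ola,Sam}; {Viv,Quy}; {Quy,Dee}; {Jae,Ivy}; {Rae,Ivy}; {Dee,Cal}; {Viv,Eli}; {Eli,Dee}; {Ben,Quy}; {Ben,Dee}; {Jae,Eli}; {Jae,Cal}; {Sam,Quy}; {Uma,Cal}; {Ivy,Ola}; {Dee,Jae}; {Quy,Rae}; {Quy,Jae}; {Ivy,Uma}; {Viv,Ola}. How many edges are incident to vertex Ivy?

5

Neighbors of Ivy: Jae, Ola, Rae, Sam, Uma.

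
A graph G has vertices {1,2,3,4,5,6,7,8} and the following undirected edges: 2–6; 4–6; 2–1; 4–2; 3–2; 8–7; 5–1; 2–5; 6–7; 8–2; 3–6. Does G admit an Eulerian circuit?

Degrees: 1:2, 2:6, 3:2, 4:2, 5:2, 6:4, 7:2, 8:2
All degrees are even and the non-isolated vertices are connected — an Eulerian circuit exists.

Yes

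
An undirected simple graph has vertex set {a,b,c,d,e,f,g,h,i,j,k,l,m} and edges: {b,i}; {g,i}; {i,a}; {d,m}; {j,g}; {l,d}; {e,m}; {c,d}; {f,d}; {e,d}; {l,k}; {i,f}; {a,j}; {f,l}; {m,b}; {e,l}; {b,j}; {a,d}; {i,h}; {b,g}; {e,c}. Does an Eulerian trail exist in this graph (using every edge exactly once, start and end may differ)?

Degrees: a:3, b:4, c:2, d:6, e:4, f:3, g:3, h:1, i:5, j:3, k:1, l:4, m:3
Odd-degree vertices: a, f, g, h, i, j, k, m (8 total).
An Eulerian trail requires 0 or 2 odd-degree vertices; here there are 8.

No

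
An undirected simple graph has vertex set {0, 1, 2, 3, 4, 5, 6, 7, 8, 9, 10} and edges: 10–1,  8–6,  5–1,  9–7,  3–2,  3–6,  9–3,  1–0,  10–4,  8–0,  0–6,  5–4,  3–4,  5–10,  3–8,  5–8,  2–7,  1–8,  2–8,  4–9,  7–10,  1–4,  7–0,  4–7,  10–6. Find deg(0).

4

Neighbors of 0: 1, 6, 7, 8.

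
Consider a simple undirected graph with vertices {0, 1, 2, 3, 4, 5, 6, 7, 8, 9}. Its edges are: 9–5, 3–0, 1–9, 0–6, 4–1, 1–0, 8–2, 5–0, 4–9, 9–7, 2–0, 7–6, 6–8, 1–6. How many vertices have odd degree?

Degrees: 0:5, 1:4, 2:2, 3:1, 4:2, 5:2, 6:4, 7:2, 8:2, 9:4
Odd-degree vertices: 0, 3.

2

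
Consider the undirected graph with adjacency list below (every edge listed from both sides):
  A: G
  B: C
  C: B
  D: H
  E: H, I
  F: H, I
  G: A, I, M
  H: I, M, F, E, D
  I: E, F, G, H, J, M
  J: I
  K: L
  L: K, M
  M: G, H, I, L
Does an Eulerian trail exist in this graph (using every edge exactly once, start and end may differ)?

No

Degrees: A:1, B:1, C:1, D:1, E:2, F:2, G:3, H:5, I:6, J:1, K:1, L:2, M:4
Odd-degree vertices: A, B, C, D, G, H, J, K (8 total).
An Eulerian trail requires 0 or 2 odd-degree vertices; here there are 8.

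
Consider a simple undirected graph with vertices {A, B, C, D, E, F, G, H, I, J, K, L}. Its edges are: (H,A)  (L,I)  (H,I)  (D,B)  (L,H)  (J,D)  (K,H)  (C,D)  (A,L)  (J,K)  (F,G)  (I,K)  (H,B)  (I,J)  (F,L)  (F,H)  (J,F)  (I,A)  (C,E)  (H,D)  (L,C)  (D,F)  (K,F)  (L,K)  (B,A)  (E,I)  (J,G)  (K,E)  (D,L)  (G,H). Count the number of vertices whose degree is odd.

Degrees: A:4, B:3, C:3, D:6, E:3, F:6, G:3, H:8, I:6, J:5, K:6, L:7
Odd-degree vertices: B, C, E, G, J, L.

6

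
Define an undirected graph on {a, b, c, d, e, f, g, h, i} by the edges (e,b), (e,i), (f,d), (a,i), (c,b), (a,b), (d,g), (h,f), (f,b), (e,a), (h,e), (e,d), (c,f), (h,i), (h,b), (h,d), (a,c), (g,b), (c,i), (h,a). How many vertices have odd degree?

2

Degrees: a:5, b:6, c:4, d:4, e:5, f:4, g:2, h:6, i:4
Odd-degree vertices: a, e.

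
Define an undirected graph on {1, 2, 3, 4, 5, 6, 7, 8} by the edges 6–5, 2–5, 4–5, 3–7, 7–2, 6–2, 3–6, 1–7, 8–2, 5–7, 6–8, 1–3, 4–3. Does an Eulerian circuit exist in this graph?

Yes

Degrees: 1:2, 2:4, 3:4, 4:2, 5:4, 6:4, 7:4, 8:2
All degrees are even and the non-isolated vertices are connected — an Eulerian circuit exists.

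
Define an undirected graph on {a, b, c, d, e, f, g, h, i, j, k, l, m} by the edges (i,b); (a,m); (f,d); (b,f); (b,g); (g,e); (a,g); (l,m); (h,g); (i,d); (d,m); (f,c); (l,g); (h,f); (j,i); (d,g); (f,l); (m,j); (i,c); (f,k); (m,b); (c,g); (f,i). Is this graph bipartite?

The cycle b-f-i-b has length 3, which is odd, so the graph is not bipartite.

No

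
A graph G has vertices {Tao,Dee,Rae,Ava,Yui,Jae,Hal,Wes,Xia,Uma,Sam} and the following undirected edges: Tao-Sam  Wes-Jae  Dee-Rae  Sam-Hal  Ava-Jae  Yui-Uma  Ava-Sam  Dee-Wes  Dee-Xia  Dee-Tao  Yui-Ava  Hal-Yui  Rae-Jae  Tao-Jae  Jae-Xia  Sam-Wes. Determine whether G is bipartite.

Partition the vertices as {Dee, Yui, Jae, Sam} vs {Tao, Rae, Ava, Hal, Wes, Xia, Uma}. Each listed edge has one endpoint in each part, so the graph is bipartite.

Yes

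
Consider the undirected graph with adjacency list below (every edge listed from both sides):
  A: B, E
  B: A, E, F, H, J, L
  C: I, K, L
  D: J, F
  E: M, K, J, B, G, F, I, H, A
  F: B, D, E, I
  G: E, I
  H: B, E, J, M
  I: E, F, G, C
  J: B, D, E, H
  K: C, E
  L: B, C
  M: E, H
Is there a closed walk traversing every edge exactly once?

Degrees: A:2, B:6, C:3, D:2, E:9, F:4, G:2, H:4, I:4, J:4, K:2, L:2, M:2
Vertices with odd degree: C, E. An Eulerian circuit requires all degrees even.

No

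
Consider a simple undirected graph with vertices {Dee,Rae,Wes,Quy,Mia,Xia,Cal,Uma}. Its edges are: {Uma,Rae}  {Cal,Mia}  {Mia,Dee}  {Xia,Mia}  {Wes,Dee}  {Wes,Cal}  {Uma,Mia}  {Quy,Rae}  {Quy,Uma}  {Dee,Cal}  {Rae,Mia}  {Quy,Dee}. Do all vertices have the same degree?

No

Degrees: Dee:4, Rae:3, Wes:2, Quy:3, Mia:5, Xia:1, Cal:3, Uma:3
Vertex Xia has degree 1 while Mia has degree 5, so the graph is not regular.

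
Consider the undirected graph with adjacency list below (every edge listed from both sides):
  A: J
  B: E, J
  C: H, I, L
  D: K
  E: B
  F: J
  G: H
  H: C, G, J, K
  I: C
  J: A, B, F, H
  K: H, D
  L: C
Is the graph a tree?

Yes

|V| = 12, |E| = 11.
It is connected with exactly 11 edges, hence acyclic — it is a tree.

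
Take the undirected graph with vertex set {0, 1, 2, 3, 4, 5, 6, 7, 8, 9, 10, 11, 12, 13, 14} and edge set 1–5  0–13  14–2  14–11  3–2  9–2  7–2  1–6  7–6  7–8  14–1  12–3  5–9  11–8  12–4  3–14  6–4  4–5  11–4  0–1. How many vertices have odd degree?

6

Degrees: 0:2, 1:4, 2:4, 3:3, 4:4, 5:3, 6:3, 7:3, 8:2, 9:2, 10:0, 11:3, 12:2, 13:1, 14:4
Odd-degree vertices: 3, 5, 6, 7, 11, 13.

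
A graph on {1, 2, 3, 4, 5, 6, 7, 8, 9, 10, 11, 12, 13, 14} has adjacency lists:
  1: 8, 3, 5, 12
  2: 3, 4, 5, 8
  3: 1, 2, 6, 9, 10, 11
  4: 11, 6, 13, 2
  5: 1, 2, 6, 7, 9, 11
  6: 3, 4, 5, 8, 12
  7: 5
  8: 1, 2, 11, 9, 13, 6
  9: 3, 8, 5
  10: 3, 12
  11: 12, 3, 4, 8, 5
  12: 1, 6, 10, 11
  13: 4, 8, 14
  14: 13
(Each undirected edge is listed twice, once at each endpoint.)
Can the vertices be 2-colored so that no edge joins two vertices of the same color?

Partition the vertices as {3, 4, 5, 8, 12, 14} vs {1, 2, 6, 7, 9, 10, 11, 13}. Each listed edge has one endpoint in each part, so the graph is bipartite.

Yes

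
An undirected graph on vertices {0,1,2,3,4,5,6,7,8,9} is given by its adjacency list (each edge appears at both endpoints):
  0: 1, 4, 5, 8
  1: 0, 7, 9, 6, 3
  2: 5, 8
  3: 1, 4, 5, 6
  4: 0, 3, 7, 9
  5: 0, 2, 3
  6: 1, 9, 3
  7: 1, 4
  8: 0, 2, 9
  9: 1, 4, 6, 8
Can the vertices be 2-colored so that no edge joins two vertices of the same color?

The cycle 6-1-9-6 has length 3, which is odd, so the graph is not bipartite.

No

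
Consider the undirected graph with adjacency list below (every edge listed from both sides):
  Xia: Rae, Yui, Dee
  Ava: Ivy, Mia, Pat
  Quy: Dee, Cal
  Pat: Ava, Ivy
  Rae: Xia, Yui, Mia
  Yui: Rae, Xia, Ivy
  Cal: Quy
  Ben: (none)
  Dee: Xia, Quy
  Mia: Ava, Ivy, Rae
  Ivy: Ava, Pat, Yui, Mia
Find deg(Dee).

Neighbors of Dee: Xia, Quy.

2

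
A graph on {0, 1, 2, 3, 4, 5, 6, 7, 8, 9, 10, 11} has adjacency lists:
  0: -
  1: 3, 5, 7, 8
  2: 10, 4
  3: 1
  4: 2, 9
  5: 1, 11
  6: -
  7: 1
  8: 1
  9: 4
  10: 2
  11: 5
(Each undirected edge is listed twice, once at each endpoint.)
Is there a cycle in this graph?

No

|V| = 12, |E| = 8, number of components = 4.
Since 8 = 12 - 4, the graph is a forest and contains no cycle.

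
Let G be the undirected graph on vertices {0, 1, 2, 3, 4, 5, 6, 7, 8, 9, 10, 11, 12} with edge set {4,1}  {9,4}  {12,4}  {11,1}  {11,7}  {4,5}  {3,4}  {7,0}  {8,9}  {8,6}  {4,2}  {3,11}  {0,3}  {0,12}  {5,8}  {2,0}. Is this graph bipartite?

Yes

Partition the vertices as {1, 2, 3, 5, 6, 7, 9, 10, 12} vs {0, 4, 8, 11}. Each listed edge has one endpoint in each part, so the graph is bipartite.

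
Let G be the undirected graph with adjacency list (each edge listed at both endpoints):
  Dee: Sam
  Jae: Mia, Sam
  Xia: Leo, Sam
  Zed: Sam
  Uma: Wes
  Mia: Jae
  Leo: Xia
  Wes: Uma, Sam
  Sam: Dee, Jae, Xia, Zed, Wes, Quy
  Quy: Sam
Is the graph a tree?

The graph has 10 vertices and 9 edges.
Connected and |E| = |V| - 1, which characterizes a tree.

Yes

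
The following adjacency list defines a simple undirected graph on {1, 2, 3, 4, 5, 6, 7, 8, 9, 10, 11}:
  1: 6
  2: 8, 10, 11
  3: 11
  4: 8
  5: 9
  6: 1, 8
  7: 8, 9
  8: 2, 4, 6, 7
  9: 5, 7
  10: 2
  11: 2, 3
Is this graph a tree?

|V| = 11, |E| = 10.
Connected and |E| = |V| - 1, which characterizes a tree.

Yes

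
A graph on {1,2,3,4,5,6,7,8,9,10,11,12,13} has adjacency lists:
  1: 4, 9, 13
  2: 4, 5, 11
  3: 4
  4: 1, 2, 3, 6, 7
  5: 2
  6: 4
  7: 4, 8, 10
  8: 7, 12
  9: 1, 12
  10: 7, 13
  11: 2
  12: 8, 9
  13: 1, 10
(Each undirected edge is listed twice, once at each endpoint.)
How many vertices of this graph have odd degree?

Degrees: 1:3, 2:3, 3:1, 4:5, 5:1, 6:1, 7:3, 8:2, 9:2, 10:2, 11:1, 12:2, 13:2
Odd-degree vertices: 1, 2, 3, 4, 5, 6, 7, 11.

8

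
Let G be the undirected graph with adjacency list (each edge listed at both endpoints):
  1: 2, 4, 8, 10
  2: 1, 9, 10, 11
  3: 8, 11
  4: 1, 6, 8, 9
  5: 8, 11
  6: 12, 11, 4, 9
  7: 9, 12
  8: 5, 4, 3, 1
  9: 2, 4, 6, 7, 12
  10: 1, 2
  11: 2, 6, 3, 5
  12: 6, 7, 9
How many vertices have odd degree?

2

Degrees: 1:4, 2:4, 3:2, 4:4, 5:2, 6:4, 7:2, 8:4, 9:5, 10:2, 11:4, 12:3
Odd-degree vertices: 9, 12.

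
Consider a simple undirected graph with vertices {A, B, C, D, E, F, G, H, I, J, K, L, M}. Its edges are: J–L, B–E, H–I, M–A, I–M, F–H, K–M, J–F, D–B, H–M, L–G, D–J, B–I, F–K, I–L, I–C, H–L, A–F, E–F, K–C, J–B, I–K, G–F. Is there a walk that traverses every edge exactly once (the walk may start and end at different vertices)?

Yes

Degrees: A:2, B:4, C:2, D:2, E:2, F:6, G:2, H:4, I:6, J:4, K:4, L:4, M:4
Odd-degree vertices: none (0 total).
With 0 odd-degree vertices and all edges in one connected piece, an Eulerian trail exists.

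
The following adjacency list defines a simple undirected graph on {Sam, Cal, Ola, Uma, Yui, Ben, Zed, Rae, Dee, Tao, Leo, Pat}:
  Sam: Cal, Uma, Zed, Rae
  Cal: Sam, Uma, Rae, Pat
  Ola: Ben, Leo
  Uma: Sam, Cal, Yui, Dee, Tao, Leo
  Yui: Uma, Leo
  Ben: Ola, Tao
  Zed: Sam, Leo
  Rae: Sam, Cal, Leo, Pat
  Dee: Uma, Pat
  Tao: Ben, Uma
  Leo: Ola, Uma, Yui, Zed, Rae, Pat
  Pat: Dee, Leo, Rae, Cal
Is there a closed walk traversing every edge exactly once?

Degrees: Sam:4, Cal:4, Ola:2, Uma:6, Yui:2, Ben:2, Zed:2, Rae:4, Dee:2, Tao:2, Leo:6, Pat:4
Every vertex has even degree and the edges form a single connected piece, so an Eulerian circuit exists.

Yes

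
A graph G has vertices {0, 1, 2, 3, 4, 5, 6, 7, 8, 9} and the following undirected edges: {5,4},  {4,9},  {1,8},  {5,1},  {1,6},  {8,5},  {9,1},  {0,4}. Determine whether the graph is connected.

Component: {2}
Component: {3}
Component: {7}
Component: {0, 1, 4, 5, 6, 8, 9}
No edge joins these 4 groups, so the graph is disconnected.

No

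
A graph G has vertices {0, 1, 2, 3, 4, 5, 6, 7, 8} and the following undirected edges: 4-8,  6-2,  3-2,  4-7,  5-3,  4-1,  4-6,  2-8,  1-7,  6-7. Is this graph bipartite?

No

The cycle 4-7-6-4 has length 3, which is odd, so the graph is not bipartite.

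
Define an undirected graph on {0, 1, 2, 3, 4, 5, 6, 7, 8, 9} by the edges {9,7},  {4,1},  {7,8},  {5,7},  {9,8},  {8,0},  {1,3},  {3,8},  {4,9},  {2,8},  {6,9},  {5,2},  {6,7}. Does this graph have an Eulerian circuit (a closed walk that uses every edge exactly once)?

Degrees: 0:1, 1:2, 2:2, 3:2, 4:2, 5:2, 6:2, 7:4, 8:5, 9:4
Vertices with odd degree: 0, 8. An Eulerian circuit requires all degrees even.

No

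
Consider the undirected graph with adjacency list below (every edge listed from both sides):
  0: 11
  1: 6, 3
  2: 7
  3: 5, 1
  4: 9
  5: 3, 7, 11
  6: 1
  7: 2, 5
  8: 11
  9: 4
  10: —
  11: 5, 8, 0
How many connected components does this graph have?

3

Component: {10}
Component: {4, 9}
Component: {0, 1, 2, 3, 5, 6, 7, 8, 11}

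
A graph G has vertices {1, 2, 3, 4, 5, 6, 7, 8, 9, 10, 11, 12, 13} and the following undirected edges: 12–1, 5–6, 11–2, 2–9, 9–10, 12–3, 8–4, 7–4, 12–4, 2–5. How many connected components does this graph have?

3

Component: {13}
Component: {1, 3, 4, 7, 8, 12}
Component: {2, 5, 6, 9, 10, 11}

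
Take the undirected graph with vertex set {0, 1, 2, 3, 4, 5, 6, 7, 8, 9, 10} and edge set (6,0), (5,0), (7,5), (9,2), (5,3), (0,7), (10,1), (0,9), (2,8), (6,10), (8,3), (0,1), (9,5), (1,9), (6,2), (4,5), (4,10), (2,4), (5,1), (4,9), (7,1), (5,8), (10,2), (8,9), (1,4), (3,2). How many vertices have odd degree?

Degrees: 0:5, 1:6, 2:6, 3:3, 4:5, 5:7, 6:3, 7:3, 8:4, 9:6, 10:4
Odd-degree vertices: 0, 3, 4, 5, 6, 7.

6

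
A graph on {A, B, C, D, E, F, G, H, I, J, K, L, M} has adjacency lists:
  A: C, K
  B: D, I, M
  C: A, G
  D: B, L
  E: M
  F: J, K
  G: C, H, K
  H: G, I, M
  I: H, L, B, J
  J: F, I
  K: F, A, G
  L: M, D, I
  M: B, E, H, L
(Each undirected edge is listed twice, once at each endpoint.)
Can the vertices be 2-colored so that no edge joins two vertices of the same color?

Yes

A valid 2-coloring puts {B, C, E, H, J, K, L} on one side and {A, D, F, G, I, M} on the other; every edge crosses between the two sides.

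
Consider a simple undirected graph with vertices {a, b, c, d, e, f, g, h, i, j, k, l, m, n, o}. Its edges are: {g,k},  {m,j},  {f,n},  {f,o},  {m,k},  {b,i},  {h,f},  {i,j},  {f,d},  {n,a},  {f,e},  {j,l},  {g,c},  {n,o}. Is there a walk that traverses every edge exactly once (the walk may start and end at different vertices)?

No

Degrees: a:1, b:1, c:1, d:1, e:1, f:5, g:2, h:1, i:2, j:3, k:2, l:1, m:2, n:3, o:2
Odd-degree vertices: a, b, c, d, e, f, h, j, l, n (10 total).
An Eulerian trail requires 0 or 2 odd-degree vertices; here there are 10.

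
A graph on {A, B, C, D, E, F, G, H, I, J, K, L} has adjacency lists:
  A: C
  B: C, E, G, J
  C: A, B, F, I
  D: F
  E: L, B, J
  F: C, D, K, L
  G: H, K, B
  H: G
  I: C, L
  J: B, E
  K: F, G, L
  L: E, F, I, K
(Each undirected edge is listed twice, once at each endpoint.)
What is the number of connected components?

Component: {A, B, C, D, E, F, G, H, I, J, K, L}

1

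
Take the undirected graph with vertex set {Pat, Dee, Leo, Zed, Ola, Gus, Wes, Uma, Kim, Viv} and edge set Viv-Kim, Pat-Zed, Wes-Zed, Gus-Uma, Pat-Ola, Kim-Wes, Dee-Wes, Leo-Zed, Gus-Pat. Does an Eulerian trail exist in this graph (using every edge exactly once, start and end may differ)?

Degrees: Pat:3, Dee:1, Leo:1, Zed:3, Ola:1, Gus:2, Wes:3, Uma:1, Kim:2, Viv:1
Odd-degree vertices: Pat, Dee, Leo, Zed, Ola, Wes, Uma, Viv (8 total).
An Eulerian trail requires 0 or 2 odd-degree vertices; here there are 8.

No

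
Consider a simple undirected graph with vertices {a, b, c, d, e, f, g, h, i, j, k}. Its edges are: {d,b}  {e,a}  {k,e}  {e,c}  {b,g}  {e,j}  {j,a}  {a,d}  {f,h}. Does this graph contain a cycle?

Yes

|V| = 11, |E| = 9, number of components = 3.
Since 9 > 11 - 3, a cycle must exist; for instance a-e-j-a.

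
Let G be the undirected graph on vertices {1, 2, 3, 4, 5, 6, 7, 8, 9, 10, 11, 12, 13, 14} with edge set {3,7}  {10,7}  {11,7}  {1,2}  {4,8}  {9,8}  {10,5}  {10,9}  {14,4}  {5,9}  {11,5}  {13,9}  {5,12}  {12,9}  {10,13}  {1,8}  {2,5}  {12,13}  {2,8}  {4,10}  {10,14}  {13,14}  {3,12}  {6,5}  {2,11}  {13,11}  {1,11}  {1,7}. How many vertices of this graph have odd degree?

Degrees: 1:4, 2:4, 3:2, 4:3, 5:6, 6:1, 7:4, 8:4, 9:5, 10:6, 11:5, 12:4, 13:5, 14:3
Odd-degree vertices: 4, 6, 9, 11, 13, 14.

6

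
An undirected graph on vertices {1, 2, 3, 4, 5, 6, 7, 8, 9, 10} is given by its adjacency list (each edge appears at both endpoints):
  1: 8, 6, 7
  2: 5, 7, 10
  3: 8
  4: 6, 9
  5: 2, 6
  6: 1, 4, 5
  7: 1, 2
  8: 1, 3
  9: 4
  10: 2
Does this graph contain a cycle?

The graph has 10 vertices, 10 edges, and 1 connected component.
One cycle is 1-6-5-2-7-1.

Yes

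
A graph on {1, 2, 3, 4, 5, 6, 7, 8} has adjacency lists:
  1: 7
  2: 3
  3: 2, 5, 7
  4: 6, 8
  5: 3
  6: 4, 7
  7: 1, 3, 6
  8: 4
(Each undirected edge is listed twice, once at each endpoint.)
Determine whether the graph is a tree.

|V| = 8, |E| = 7.
Connected and |E| = |V| - 1, which characterizes a tree.

Yes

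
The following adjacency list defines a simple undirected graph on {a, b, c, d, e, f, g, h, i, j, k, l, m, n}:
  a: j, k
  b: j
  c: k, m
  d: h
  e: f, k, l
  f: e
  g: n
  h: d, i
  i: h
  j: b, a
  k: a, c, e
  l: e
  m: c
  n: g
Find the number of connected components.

Component: {g, n}
Component: {d, h, i}
Component: {a, b, c, e, f, j, k, l, m}

3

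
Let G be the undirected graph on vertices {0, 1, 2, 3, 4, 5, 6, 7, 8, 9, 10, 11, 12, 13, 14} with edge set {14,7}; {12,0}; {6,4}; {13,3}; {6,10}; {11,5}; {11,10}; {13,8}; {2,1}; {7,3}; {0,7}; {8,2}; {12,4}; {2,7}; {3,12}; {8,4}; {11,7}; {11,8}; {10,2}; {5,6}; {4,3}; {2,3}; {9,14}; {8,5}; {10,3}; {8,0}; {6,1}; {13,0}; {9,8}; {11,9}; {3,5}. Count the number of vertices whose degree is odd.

8

Degrees: 0:4, 1:2, 2:5, 3:7, 4:4, 5:4, 6:4, 7:5, 8:7, 9:3, 10:4, 11:5, 12:3, 13:3, 14:2
Odd-degree vertices: 2, 3, 7, 8, 9, 11, 12, 13.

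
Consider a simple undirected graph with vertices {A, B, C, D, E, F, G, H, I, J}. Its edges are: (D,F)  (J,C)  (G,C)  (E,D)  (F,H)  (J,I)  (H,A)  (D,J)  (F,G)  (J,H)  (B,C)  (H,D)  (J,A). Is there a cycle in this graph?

|V| = 10, |E| = 13, number of components = 1.
One cycle is A-J-D-F-H-A.

Yes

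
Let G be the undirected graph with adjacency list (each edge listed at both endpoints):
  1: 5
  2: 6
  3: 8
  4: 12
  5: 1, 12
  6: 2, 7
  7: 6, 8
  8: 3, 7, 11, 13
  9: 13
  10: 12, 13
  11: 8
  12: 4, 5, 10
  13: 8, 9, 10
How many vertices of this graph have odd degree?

Degrees: 1:1, 2:1, 3:1, 4:1, 5:2, 6:2, 7:2, 8:4, 9:1, 10:2, 11:1, 12:3, 13:3
Odd-degree vertices: 1, 2, 3, 4, 9, 11, 12, 13.

8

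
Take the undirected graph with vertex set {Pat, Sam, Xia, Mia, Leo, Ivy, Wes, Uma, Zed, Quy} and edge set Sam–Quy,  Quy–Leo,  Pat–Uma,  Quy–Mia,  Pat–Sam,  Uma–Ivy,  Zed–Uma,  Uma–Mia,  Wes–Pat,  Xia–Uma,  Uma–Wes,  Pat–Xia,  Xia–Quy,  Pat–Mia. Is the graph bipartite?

No

The cycle Mia-Uma-Pat-Mia has length 3, which is odd, so the graph is not bipartite.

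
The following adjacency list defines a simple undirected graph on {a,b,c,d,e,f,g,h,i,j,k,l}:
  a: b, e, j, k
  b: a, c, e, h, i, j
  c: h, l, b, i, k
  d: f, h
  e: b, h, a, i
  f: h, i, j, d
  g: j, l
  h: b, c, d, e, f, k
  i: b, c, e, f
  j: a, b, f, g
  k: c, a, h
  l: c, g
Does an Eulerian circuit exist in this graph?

Degrees: a:4, b:6, c:5, d:2, e:4, f:4, g:2, h:6, i:4, j:4, k:3, l:2
c, k have odd degree; an Eulerian circuit needs every degree to be even, so none exists.

No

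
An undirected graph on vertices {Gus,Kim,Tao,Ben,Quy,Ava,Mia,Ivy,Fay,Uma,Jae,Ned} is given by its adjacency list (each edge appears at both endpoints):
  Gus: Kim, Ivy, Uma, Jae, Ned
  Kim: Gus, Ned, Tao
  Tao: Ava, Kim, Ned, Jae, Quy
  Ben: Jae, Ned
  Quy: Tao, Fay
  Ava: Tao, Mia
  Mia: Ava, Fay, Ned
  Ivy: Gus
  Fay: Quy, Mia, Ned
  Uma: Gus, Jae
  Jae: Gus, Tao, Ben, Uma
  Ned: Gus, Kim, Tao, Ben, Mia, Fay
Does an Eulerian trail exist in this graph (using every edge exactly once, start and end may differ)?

No

Degrees: Gus:5, Kim:3, Tao:5, Ben:2, Quy:2, Ava:2, Mia:3, Ivy:1, Fay:3, Uma:2, Jae:4, Ned:6
Odd-degree vertices: Gus, Kim, Tao, Mia, Ivy, Fay (6 total).
With 6 odd-degree vertices (more than two), no single trail can use every edge.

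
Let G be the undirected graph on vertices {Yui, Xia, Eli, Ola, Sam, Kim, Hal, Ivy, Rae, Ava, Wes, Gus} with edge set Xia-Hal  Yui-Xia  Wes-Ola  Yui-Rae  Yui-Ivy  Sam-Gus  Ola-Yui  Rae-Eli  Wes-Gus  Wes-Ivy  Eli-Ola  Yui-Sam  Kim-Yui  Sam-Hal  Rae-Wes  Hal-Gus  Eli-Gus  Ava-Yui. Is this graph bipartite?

No

The cycle Hal-Sam-Gus-Hal has length 3, which is odd, so the graph is not bipartite.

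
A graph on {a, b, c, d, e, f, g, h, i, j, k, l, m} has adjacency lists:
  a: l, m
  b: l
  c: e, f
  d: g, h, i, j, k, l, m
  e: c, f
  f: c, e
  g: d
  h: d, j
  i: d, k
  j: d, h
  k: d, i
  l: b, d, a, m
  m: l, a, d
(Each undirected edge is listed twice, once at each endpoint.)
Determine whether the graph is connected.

No

Component: {c, e, f}
Component: {a, b, d, g, h, i, j, k, l, m}
No edge joins these 2 groups, so the graph is disconnected.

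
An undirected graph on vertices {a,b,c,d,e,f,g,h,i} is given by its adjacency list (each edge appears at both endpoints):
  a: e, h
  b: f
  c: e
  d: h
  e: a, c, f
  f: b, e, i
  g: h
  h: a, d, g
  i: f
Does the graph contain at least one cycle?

The graph has 9 vertices, 8 edges, and 1 connected component.
Since 8 = 9 - 1, the graph is a forest and contains no cycle.

No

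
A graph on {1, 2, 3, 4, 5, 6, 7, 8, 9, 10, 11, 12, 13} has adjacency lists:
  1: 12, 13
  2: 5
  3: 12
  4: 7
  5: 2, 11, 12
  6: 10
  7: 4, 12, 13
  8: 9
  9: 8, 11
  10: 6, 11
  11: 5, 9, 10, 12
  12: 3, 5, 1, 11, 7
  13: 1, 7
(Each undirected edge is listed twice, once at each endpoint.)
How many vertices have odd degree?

Degrees: 1:2, 2:1, 3:1, 4:1, 5:3, 6:1, 7:3, 8:1, 9:2, 10:2, 11:4, 12:5, 13:2
Odd-degree vertices: 2, 3, 4, 5, 6, 7, 8, 12.

8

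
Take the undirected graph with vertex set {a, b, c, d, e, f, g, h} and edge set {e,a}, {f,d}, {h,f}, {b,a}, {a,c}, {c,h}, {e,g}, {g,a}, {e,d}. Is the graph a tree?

No

The graph has 8 vertices and 9 edges.
A tree on 8 vertices has exactly 7 edges; this graph has 9, so it contains a cycle and is not a tree.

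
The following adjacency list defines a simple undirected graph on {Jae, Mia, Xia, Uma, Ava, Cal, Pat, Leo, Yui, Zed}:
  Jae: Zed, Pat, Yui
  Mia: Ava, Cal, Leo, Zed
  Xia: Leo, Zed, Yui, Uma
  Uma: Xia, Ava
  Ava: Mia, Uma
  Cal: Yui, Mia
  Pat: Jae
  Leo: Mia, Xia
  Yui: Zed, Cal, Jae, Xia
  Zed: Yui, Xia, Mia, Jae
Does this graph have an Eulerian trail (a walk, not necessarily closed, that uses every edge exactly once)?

Yes

Degrees: Jae:3, Mia:4, Xia:4, Uma:2, Ava:2, Cal:2, Pat:1, Leo:2, Yui:4, Zed:4
Odd-degree vertices: Jae, Pat (2 total).
The non-isolated vertices are connected and exactly 2 have odd degree, so an Eulerian trail exists (from Jae to Pat).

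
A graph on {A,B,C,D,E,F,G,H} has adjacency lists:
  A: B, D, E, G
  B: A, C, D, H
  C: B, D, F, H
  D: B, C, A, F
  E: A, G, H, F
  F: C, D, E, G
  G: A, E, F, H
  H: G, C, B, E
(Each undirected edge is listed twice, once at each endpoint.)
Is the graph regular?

Yes

Degrees: A:4, B:4, C:4, D:4, E:4, F:4, G:4, H:4
All degrees equal 4; the graph is regular.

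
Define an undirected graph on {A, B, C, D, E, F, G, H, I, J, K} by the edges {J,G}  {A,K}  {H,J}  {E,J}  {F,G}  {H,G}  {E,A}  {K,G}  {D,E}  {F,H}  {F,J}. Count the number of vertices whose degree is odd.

Degrees: A:2, B:0, C:0, D:1, E:3, F:3, G:4, H:3, I:0, J:4, K:2
Odd-degree vertices: D, E, F, H.

4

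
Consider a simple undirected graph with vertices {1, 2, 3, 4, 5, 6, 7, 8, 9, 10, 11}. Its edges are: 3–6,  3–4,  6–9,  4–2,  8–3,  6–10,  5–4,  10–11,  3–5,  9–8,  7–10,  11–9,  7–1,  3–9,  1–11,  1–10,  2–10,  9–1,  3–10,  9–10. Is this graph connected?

Starting from 1 and exploring outward reaches every vertex (1, 9, 11, 7, 10, 8, 6, 3, 2, 5, 4); the graph is connected.

Yes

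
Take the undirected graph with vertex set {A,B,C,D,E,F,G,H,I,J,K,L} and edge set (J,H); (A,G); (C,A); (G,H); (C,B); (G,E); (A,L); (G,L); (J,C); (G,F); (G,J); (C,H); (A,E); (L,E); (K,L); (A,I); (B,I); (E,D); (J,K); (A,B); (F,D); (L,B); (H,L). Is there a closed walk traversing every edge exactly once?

Yes

Degrees: A:6, B:4, C:4, D:2, E:4, F:2, G:6, H:4, I:2, J:4, K:2, L:6
All degrees are even and the non-isolated vertices are connected — an Eulerian circuit exists.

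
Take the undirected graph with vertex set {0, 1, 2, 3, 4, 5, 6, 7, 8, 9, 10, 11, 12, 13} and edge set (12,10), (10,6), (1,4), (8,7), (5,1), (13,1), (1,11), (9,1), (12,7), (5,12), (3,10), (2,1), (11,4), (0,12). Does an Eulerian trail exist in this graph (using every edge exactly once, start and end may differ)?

No

Degrees: 0:1, 1:6, 2:1, 3:1, 4:2, 5:2, 6:1, 7:2, 8:1, 9:1, 10:3, 11:2, 12:4, 13:1
Odd-degree vertices: 0, 2, 3, 6, 8, 9, 10, 13 (8 total).
With 8 odd-degree vertices (more than two), no single trail can use every edge.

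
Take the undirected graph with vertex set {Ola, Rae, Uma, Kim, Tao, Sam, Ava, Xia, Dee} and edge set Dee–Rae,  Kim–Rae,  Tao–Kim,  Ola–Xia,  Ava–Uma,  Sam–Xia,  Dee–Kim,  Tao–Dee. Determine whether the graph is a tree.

|V| = 9, |E| = 8.
It is not connected, so it is not a tree.

No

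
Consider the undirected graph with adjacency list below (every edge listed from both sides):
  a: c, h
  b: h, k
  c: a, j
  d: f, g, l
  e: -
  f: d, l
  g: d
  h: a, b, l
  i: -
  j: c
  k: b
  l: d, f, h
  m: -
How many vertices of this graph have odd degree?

6

Degrees: a:2, b:2, c:2, d:3, e:0, f:2, g:1, h:3, i:0, j:1, k:1, l:3, m:0
Odd-degree vertices: d, g, h, j, k, l.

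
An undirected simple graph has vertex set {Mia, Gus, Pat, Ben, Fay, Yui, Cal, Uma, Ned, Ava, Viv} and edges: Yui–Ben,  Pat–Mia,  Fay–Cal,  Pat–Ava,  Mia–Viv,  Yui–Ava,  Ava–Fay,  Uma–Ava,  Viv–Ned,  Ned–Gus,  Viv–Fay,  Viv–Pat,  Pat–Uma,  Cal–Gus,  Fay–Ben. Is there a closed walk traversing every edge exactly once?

Degrees: Mia:2, Gus:2, Pat:4, Ben:2, Fay:4, Yui:2, Cal:2, Uma:2, Ned:2, Ava:4, Viv:4
All degrees are even and the non-isolated vertices are connected — an Eulerian circuit exists.

Yes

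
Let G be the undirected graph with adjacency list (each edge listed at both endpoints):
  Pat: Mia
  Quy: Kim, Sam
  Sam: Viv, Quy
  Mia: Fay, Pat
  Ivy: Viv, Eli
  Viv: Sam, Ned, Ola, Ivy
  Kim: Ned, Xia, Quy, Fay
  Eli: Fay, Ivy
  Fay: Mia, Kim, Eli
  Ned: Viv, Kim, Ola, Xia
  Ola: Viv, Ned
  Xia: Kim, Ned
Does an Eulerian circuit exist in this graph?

Degrees: Pat:1, Quy:2, Sam:2, Mia:2, Ivy:2, Viv:4, Kim:4, Eli:2, Fay:3, Ned:4, Ola:2, Xia:2
Pat, Fay have odd degree; an Eulerian circuit needs every degree to be even, so none exists.

No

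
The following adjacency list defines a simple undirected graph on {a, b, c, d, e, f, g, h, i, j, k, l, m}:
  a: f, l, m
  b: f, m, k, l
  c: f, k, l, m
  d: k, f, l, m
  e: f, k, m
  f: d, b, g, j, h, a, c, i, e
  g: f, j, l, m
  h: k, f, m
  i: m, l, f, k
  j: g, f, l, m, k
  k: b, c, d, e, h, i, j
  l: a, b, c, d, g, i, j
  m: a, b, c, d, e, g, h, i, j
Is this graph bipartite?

No

The cycle g-j-m-g has length 3, which is odd, so the graph is not bipartite.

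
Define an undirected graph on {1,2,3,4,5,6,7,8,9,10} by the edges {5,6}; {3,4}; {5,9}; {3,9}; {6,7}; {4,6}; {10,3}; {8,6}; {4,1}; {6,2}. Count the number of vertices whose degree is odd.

Degrees: 1:1, 2:1, 3:3, 4:3, 5:2, 6:5, 7:1, 8:1, 9:2, 10:1
Odd-degree vertices: 1, 2, 3, 4, 6, 7, 8, 10.

8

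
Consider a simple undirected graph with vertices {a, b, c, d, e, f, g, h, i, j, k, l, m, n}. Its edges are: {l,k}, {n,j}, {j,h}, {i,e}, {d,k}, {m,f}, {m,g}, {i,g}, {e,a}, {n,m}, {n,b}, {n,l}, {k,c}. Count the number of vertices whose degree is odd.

8

Degrees: a:1, b:1, c:1, d:1, e:2, f:1, g:2, h:1, i:2, j:2, k:3, l:2, m:3, n:4
Odd-degree vertices: a, b, c, d, f, h, k, m.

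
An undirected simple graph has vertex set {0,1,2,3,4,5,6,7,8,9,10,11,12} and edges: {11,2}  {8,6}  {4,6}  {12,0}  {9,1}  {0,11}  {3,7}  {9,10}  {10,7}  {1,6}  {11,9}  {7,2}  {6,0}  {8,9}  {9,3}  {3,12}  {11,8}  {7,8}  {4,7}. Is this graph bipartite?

No

The cycle 8-9-11-8 has length 3, which is odd, so the graph is not bipartite.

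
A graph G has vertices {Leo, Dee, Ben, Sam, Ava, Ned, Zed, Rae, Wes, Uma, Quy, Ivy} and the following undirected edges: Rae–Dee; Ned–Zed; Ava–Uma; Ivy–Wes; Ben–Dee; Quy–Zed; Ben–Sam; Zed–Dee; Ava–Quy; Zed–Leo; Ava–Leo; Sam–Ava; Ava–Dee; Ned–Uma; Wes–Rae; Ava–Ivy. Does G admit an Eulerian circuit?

Degrees: Leo:2, Dee:4, Ben:2, Sam:2, Ava:6, Ned:2, Zed:4, Rae:2, Wes:2, Uma:2, Quy:2, Ivy:2
Every vertex has even degree and the edges form a single connected piece, so an Eulerian circuit exists.

Yes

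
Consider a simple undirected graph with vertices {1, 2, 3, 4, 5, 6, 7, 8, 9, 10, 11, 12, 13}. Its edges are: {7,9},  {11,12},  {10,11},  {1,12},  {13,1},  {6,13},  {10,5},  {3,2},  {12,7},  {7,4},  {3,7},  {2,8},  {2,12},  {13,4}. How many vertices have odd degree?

Degrees: 1:2, 2:3, 3:2, 4:2, 5:1, 6:1, 7:4, 8:1, 9:1, 10:2, 11:2, 12:4, 13:3
Odd-degree vertices: 2, 5, 6, 8, 9, 13.

6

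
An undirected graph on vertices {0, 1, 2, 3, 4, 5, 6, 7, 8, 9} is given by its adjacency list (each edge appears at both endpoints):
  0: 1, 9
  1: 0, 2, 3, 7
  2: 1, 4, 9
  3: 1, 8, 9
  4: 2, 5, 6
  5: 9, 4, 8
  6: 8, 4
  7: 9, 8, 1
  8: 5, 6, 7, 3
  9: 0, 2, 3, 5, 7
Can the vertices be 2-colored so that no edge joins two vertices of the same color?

A valid 2-coloring puts {1, 4, 8, 9} on one side and {0, 2, 3, 5, 6, 7} on the other; every edge crosses between the two sides.

Yes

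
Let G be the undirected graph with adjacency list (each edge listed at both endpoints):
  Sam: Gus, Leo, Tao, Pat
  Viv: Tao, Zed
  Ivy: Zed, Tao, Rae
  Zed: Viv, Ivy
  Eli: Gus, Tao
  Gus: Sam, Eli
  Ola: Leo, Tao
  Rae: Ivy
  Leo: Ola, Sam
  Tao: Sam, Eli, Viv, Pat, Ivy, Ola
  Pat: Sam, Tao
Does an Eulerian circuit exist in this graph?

No

Degrees: Sam:4, Viv:2, Ivy:3, Zed:2, Eli:2, Gus:2, Ola:2, Rae:1, Leo:2, Tao:6, Pat:2
Vertices with odd degree: Ivy, Rae. An Eulerian circuit requires all degrees even.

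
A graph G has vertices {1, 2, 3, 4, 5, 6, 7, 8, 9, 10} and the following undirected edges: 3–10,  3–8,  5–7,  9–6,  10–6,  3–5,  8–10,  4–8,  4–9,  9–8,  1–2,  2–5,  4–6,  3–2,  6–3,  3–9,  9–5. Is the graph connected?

Starting from 1 and exploring outward reaches every vertex (1, 2, 5, 3, 9, 7, 8, 10, 6, 4); the graph is connected.

Yes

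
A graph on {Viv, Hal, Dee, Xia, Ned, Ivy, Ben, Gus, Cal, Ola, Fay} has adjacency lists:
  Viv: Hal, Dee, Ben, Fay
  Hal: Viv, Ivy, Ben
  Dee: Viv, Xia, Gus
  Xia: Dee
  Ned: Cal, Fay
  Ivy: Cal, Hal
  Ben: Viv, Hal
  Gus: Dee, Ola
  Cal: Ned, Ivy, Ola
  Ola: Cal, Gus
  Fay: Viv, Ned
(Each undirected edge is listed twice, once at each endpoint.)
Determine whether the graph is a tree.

No

The graph has 11 vertices and 13 edges.
Connected but with 13 > 10 edges, so it has a cycle and is not a tree.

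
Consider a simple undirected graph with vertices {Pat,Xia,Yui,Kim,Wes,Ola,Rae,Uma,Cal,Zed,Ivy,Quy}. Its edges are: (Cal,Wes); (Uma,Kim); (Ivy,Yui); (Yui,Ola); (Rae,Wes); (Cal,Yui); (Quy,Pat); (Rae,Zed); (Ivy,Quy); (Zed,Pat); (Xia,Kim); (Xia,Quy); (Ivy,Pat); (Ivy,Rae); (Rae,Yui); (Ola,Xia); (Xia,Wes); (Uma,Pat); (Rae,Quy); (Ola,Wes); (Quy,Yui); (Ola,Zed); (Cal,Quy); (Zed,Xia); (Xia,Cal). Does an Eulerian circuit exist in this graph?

No

Degrees: Pat:4, Xia:6, Yui:5, Kim:2, Wes:4, Ola:4, Rae:5, Uma:2, Cal:4, Zed:4, Ivy:4, Quy:6
Vertices with odd degree: Yui, Rae. An Eulerian circuit requires all degrees even.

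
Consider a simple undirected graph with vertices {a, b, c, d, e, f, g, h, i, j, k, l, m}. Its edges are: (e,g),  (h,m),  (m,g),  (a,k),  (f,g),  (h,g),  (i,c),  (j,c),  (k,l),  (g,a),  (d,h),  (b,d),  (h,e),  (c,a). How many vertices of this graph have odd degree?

Degrees: a:3, b:1, c:3, d:2, e:2, f:1, g:5, h:4, i:1, j:1, k:2, l:1, m:2
Odd-degree vertices: a, b, c, f, g, i, j, l.

8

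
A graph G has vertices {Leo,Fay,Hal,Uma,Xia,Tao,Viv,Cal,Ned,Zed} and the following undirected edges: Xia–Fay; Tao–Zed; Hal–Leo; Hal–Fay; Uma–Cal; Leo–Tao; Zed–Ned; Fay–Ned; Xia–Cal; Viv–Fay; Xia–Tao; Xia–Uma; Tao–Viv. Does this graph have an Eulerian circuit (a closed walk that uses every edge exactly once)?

Degrees: Leo:2, Fay:4, Hal:2, Uma:2, Xia:4, Tao:4, Viv:2, Cal:2, Ned:2, Zed:2
Every vertex has even degree and the edges form a single connected piece, so an Eulerian circuit exists.

Yes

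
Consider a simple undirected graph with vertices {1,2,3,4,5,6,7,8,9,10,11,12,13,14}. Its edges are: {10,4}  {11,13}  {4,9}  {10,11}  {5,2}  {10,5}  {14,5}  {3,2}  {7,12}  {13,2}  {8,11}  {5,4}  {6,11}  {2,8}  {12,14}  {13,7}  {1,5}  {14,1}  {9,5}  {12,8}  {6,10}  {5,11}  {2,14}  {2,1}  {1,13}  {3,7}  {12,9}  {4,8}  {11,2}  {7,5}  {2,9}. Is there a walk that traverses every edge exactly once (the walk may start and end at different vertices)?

Yes

Degrees: 1:4, 2:8, 3:2, 4:4, 5:8, 6:2, 7:4, 8:4, 9:4, 10:4, 11:6, 12:4, 13:4, 14:4
Odd-degree vertices: none (0 total).
With 0 odd-degree vertices and all edges in one connected piece, an Eulerian trail exists.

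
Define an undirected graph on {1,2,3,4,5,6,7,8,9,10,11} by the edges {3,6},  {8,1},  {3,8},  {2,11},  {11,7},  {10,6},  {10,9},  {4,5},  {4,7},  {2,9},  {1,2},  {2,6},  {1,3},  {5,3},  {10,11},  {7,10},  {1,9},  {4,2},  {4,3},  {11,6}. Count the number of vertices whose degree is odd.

Degrees: 1:4, 2:5, 3:5, 4:4, 5:2, 6:4, 7:3, 8:2, 9:3, 10:4, 11:4
Odd-degree vertices: 2, 3, 7, 9.

4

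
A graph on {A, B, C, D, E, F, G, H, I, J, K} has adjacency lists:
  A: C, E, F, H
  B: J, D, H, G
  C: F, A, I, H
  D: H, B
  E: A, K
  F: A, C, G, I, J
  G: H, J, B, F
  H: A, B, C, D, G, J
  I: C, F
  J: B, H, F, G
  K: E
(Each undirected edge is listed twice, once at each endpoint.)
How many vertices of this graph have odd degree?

Degrees: A:4, B:4, C:4, D:2, E:2, F:5, G:4, H:6, I:2, J:4, K:1
Odd-degree vertices: F, K.

2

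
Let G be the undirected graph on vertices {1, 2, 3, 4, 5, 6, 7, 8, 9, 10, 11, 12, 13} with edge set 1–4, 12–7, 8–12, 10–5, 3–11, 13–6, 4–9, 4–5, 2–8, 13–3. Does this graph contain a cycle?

The graph has 13 vertices, 10 edges, and 3 connected components.
A forest on 13 vertices with 3 components has exactly 10 edges, which matches — so no cycle.

No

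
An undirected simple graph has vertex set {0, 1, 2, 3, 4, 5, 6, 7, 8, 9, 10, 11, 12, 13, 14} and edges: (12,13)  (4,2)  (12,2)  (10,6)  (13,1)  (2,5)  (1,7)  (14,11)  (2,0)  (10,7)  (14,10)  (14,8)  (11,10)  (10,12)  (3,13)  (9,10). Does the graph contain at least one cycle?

Yes

The graph has 15 vertices, 16 edges, and 1 connected component.
One cycle is 10-14-11-10.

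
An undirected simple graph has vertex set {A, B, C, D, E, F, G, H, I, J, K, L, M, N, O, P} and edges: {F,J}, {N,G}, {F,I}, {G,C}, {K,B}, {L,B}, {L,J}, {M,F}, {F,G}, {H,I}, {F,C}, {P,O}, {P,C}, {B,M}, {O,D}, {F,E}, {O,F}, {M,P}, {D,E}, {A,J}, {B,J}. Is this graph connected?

Starting from A and exploring outward reaches every vertex (A, J, B, L, F, M, K, G, I, C, E, O, P, N, H, D); the graph is connected.

Yes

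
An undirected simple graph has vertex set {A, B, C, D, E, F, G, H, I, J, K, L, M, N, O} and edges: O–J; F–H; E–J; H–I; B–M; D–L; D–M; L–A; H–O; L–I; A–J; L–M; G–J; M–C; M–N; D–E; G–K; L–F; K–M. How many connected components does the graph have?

1

Component: {A, B, C, D, E, F, G, H, I, J, K, L, M, N, O}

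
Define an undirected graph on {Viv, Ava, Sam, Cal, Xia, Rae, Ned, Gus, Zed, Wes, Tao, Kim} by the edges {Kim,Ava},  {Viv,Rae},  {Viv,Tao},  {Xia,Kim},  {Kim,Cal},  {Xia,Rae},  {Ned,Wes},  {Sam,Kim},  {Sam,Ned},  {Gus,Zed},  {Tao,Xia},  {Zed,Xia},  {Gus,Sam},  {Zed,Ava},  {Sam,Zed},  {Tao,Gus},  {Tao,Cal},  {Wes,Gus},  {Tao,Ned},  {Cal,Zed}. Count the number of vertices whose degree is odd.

4

Degrees: Viv:2, Ava:2, Sam:4, Cal:3, Xia:4, Rae:2, Ned:3, Gus:4, Zed:5, Wes:2, Tao:5, Kim:4
Odd-degree vertices: Cal, Ned, Zed, Tao.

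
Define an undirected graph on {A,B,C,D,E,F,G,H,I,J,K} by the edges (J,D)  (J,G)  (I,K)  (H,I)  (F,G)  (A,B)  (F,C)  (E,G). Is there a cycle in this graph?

No

|V| = 11, |E| = 8, number of components = 3.
Since 8 = 11 - 3, the graph is a forest and contains no cycle.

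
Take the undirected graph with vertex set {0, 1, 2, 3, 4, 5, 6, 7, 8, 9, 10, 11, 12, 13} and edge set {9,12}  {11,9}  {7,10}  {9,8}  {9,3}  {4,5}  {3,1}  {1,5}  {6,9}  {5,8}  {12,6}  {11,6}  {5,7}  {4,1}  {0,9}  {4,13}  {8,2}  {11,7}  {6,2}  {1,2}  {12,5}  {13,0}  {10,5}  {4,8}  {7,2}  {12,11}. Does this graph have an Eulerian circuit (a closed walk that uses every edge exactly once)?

Yes

Degrees: 0:2, 1:4, 2:4, 3:2, 4:4, 5:6, 6:4, 7:4, 8:4, 9:6, 10:2, 11:4, 12:4, 13:2
All degrees are even and the non-isolated vertices are connected — an Eulerian circuit exists.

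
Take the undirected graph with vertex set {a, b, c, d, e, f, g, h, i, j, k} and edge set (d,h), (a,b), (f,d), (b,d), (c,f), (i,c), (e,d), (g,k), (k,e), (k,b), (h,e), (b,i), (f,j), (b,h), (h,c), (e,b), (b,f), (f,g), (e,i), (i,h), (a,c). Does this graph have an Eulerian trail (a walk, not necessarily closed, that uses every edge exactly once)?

Degrees: a:2, b:7, c:4, d:4, e:5, f:5, g:2, h:5, i:4, j:1, k:3
Odd-degree vertices: b, e, f, h, j, k (6 total).
With 6 odd-degree vertices (more than two), no single trail can use every edge.

No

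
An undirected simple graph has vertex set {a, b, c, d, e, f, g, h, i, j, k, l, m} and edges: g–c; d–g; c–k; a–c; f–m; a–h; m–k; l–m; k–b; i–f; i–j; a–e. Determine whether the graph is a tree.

Yes

The graph has 13 vertices and 12 edges.
Connected and |E| = |V| - 1, which characterizes a tree.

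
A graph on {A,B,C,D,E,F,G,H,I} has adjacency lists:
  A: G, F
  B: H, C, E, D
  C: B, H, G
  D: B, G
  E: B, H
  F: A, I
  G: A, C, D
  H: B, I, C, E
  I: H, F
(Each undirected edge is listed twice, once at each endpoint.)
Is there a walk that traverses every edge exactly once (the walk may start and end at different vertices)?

Degrees: A:2, B:4, C:3, D:2, E:2, F:2, G:3, H:4, I:2
Odd-degree vertices: C, G (2 total).
With 2 odd-degree vertices and all edges in one connected piece, an Eulerian trail exists (from C to G).

Yes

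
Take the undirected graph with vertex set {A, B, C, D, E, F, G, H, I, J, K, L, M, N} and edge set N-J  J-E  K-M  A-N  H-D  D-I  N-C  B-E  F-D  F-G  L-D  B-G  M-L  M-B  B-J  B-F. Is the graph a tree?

No

|V| = 14, |E| = 16.
Connected but with 16 > 13 edges, so it has a cycle and is not a tree.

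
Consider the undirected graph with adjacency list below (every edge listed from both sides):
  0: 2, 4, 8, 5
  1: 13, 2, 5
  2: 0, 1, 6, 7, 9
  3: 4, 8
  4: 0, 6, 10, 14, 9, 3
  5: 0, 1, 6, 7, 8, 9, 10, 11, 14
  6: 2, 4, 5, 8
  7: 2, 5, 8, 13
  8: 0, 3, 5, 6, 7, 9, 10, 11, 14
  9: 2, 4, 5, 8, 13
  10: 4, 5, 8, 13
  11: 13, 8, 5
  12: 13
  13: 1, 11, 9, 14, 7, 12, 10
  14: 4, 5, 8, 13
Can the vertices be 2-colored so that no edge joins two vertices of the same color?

No

8-5-14-8 is an odd cycle (length 3), and a bipartite graph can contain only even cycles.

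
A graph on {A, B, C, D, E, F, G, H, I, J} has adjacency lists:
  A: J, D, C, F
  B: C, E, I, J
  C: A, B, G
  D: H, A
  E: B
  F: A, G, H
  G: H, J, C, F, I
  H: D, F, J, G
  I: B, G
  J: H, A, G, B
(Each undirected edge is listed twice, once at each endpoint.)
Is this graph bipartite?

G-H-J-G is an odd cycle (length 3), and a bipartite graph can contain only even cycles.

No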